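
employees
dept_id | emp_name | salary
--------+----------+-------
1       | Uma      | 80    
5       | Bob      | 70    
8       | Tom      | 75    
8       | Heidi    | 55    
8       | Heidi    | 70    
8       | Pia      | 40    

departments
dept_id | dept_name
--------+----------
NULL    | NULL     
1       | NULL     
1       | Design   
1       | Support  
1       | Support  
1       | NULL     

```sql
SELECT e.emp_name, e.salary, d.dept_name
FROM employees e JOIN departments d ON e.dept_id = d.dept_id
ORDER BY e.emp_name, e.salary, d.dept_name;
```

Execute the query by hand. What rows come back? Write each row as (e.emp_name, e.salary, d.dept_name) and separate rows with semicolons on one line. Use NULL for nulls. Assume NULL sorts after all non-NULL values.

INNER JOIN keeps only pairs where the ON condition holds.
Matching on e.dept_id = d.dept_id. A NULL in a compared column never satisfies the condition.
- e (dept_id=1) pairs with 5 row(s) of d.
- e (dept_id=5) has no partner → excluded.
- e (dept_id=8) has no partner → excluded.
- e (dept_id=8) has no partner → excluded.
- e (dept_id=8) has no partner → excluded.
- e (dept_id=8) has no partner → excluded.
After projecting and ordering:
e.emp_name | e.salary | d.dept_name
Uma | 80 | Design
Uma | 80 | Support
Uma | 80 | Support
Uma | 80 | NULL
Uma | 80 | NULL

(Uma, 80, Design); (Uma, 80, Support); (Uma, 80, Support); (Uma, 80, NULL); (Uma, 80, NULL)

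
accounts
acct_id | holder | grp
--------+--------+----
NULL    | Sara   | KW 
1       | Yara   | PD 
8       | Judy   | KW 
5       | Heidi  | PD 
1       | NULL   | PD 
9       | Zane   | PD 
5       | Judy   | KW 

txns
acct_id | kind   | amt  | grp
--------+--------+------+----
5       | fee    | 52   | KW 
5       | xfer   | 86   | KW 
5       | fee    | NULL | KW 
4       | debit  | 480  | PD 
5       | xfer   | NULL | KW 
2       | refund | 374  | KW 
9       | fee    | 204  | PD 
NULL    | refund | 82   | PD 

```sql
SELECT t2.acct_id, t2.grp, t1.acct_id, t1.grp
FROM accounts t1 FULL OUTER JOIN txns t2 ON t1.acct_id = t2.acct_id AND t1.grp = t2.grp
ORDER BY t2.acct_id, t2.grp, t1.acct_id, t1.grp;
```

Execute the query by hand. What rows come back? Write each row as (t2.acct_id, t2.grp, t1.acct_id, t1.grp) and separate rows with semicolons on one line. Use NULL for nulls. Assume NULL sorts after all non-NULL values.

(2, KW, NULL, NULL); (4, PD, NULL, NULL); (5, KW, 5, KW); (5, KW, 5, KW); (5, KW, 5, KW); (5, KW, 5, KW); (9, PD, 9, PD); (NULL, PD, NULL, NULL); (NULL, NULL, 1, PD); (NULL, NULL, 1, PD); (NULL, NULL, 5, PD); (NULL, NULL, 8, KW); (NULL, NULL, NULL, KW)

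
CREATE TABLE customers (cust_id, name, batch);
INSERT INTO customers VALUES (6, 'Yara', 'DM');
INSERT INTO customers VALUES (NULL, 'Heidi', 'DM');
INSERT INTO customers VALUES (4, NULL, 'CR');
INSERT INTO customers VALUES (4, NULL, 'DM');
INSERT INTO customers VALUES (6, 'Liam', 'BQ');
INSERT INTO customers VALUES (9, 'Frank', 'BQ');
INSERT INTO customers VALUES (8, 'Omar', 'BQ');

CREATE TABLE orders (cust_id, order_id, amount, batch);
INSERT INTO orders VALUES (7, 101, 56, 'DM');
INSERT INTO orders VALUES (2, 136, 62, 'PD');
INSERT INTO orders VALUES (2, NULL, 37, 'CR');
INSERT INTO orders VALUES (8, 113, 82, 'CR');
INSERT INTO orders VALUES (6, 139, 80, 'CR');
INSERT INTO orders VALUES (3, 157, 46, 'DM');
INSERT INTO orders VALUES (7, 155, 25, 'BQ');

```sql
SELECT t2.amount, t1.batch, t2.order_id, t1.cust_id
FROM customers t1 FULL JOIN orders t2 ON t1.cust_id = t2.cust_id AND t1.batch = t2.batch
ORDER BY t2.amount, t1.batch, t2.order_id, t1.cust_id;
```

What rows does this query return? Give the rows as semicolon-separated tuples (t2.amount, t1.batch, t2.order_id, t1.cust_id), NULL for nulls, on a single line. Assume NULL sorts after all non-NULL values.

FULL OUTER JOIN keeps every row from both sides; unmatched rows get NULL for the other side's columns.
Matching on t1.cust_id = t2.cust_id AND t1.batch = t2.batch. A NULL in a compared column never satisfies the condition.
- t1 (cust_id=6, batch=DM) has no partner → padded with NULL.
- t1 (cust_id=NULL, batch=DM) has no partner → padded with NULL.
- t1 (cust_id=4, batch=CR) has no partner → padded with NULL.
- t1 (cust_id=4, batch=DM) has no partner → padded with NULL.
- t1 (cust_id=6, batch=BQ) has no partner → padded with NULL.
- t1 (cust_id=9, batch=BQ) has no partner → padded with NULL.
- t1 (cust_id=8, batch=BQ) has no partner → padded with NULL.
- 7 row(s) from t2 found no t1 partner → padded with NULL.

(25, NULL, 155, NULL); (37, NULL, NULL, NULL); (46, NULL, 157, NULL); (56, NULL, 101, NULL); (62, NULL, 136, NULL); (80, NULL, 139, NULL); (82, NULL, 113, NULL); (NULL, BQ, NULL, 6); (NULL, BQ, NULL, 8); (NULL, BQ, NULL, 9); (NULL, CR, NULL, 4); (NULL, DM, NULL, 4); (NULL, DM, NULL, 6); (NULL, DM, NULL, NULL)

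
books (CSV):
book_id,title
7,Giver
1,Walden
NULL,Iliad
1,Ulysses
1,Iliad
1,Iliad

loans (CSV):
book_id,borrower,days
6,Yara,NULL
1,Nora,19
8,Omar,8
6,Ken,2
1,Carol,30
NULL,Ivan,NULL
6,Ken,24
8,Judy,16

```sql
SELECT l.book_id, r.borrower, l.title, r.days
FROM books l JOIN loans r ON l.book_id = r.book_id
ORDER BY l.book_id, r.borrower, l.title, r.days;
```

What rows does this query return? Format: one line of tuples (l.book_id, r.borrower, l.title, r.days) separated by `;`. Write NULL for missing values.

INNER JOIN keeps only pairs where the ON condition holds.
Matching on l.book_id = r.book_id. A NULL in a compared column never satisfies the condition.
Matched pairs: 8.

(1, Carol, Iliad, 30); (1, Carol, Iliad, 30); (1, Carol, Ulysses, 30); (1, Carol, Walden, 30); (1, Nora, Iliad, 19); (1, Nora, Iliad, 19); (1, Nora, Ulysses, 19); (1, Nora, Walden, 19)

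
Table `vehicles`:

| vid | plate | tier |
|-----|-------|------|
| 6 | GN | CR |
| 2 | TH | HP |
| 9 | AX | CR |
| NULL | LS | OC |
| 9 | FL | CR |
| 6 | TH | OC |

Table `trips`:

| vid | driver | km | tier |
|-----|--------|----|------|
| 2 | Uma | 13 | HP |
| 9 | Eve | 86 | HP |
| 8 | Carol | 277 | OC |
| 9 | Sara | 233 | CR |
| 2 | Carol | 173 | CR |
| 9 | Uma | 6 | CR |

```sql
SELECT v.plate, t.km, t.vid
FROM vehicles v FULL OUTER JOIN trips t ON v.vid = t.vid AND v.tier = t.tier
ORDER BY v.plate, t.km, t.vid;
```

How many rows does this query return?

11

FULL OUTER JOIN keeps every row from both sides; unmatched rows get NULL for the other side's columns.
Matching on v.vid = t.vid AND v.tier = t.tier. A NULL in a compared column never satisfies the condition.
- v (vid=6, tier=CR) has no partner → padded with NULL.
- v (vid=2, tier=HP) pairs with 1 row(s) of t.
- v (vid=9, tier=CR) pairs with 2 row(s) of t.
- v (vid=NULL, tier=OC) has no partner → padded with NULL.
- v (vid=9, tier=CR) pairs with 2 row(s) of t.
- v (vid=6, tier=OC) has no partner → padded with NULL.
- plus 3 unmatched t row(s), each kept with NULL v columns.
Total: 5 matched + 6 padded = 11 rows.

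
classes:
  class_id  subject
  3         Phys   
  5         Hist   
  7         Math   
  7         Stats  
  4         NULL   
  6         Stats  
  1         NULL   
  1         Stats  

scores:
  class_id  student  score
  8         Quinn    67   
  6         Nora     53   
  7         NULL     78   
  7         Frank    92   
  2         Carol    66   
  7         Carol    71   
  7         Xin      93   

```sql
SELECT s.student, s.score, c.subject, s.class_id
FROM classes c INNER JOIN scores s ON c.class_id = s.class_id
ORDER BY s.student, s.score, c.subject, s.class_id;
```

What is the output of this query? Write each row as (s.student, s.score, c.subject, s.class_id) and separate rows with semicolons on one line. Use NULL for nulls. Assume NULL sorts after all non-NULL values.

INNER JOIN keeps only pairs where the ON condition holds.
Matching on c.class_id = s.class_id.
- c[0] class_id=3 → no match; dropped.
- c[1] class_id=5 → no match; dropped.
- c[2] class_id=7 → 4 match(es) in s → 4 row(s).
- c[3] class_id=7 → 4 match(es) in s → 4 row(s).
- c[4] class_id=4 → no match; dropped.
- c[5] class_id=6 → 1 match(es) in s → 1 row(s).
- c[6] class_id=1 → no match; dropped.
- c[7] class_id=1 → no match; dropped.
After projecting and ordering:
s.student | s.score | c.subject | s.class_id
Carol | 71 | Math | 7
Carol | 71 | Stats | 7
Frank | 92 | Math | 7
Frank | 92 | Stats | 7
Nora | 53 | Stats | 6
Xin | 93 | Math | 7
Xin | 93 | Stats | 7
NULL | 78 | Math | 7
NULL | 78 | Stats | 7

(Carol, 71, Math, 7); (Carol, 71, Stats, 7); (Frank, 92, Math, 7); (Frank, 92, Stats, 7); (Nora, 53, Stats, 6); (Xin, 93, Math, 7); (Xin, 93, Stats, 7); (NULL, 78, Math, 7); (NULL, 78, Stats, 7)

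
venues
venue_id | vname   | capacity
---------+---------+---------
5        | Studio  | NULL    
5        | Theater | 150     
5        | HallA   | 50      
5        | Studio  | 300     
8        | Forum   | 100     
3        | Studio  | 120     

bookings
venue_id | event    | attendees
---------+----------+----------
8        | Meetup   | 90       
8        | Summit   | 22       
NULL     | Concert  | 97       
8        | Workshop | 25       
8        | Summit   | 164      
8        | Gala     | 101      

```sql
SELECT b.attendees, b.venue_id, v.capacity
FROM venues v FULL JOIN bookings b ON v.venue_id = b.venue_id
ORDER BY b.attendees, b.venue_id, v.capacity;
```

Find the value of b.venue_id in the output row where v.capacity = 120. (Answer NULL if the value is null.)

NULL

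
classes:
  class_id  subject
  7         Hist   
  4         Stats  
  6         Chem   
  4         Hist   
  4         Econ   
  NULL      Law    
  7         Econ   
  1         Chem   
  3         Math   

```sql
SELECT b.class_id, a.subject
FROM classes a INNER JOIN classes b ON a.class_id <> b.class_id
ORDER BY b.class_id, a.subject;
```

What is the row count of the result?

48

INNER JOIN keeps only pairs where the ON condition holds.
Matching on a.class_id <> b.class_id. A NULL in a compared column never satisfies the condition.
- a (class_id=7) pairs with 6 row(s) of b.
- a (class_id=4) pairs with 5 row(s) of b.
- a (class_id=6) pairs with 7 row(s) of b.
- a (class_id=4) pairs with 5 row(s) of b.
- a (class_id=4) pairs with 5 row(s) of b.
- a (class_id=NULL) has no partner → excluded.
- a (class_id=7) pairs with 6 row(s) of b.
- a (class_id=1) pairs with 7 row(s) of b.
- a (class_id=3) pairs with 7 row(s) of b.
Total: 48 rows.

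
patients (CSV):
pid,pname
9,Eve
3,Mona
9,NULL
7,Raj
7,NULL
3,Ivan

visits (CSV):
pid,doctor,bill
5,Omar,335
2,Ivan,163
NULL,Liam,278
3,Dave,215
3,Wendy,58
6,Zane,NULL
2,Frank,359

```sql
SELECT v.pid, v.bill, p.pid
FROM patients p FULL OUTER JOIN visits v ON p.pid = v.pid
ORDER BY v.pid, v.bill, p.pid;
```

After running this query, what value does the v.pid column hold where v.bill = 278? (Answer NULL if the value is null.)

NULL

FULL OUTER JOIN keeps every row from both sides; unmatched rows get NULL for the other side's columns.
Matching on p.pid = v.pid. A NULL in a compared column never satisfies the condition.
- p row (pid=9): no match → kept, v columns NULL.
- p row (pid=3): matches 2 v row(s) → 2 output row(s).
- p row (pid=9): no match → kept, v columns NULL.
- p row (pid=7): no match → kept, v columns NULL.
- p row (pid=7): no match → kept, v columns NULL.
- p row (pid=3): matches 2 v row(s) → 2 output row(s).
- plus 5 unmatched v row(s), each kept with NULL p columns.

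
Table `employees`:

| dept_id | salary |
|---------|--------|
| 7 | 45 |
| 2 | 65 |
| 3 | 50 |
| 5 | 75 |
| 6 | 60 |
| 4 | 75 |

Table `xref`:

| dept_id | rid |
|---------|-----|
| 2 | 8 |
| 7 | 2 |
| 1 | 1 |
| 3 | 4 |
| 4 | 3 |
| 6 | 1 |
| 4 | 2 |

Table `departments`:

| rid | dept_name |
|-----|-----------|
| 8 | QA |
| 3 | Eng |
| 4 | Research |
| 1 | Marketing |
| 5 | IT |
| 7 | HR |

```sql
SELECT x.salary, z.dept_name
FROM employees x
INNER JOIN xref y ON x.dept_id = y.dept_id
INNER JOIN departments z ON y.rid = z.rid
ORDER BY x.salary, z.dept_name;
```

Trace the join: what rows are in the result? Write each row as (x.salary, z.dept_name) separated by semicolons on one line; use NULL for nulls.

Joins associate left-to-right: employees INNER JOIN xref on dept_id gives 6 intermediate row(s).
Then INNER JOIN `departments z` on rid: keep only rows whose y.rid appears in z.

(50, Research); (60, Marketing); (65, QA); (75, Eng)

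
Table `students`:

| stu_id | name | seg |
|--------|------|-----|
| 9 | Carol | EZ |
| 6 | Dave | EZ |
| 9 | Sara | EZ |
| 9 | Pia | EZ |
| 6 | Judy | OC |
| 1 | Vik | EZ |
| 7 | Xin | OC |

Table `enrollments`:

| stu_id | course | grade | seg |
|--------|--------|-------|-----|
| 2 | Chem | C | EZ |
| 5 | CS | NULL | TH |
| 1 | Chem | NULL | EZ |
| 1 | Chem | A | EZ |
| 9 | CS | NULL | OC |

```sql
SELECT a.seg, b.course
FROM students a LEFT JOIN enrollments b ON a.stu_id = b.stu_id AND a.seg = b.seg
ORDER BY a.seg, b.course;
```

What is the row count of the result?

8

LEFT JOIN keeps every row from `students`; unmatched rows get NULL for `enrollments`'s columns.
Matching on a.stu_id = b.stu_id AND a.seg = b.seg.
- stu_id=9, seg=EZ: no b row matches, row kept with b columns NULL.
- stu_id=6, seg=EZ: no b row matches, row kept with b columns NULL.
- stu_id=9, seg=EZ: no b row matches, row kept with b columns NULL.
- stu_id=9, seg=EZ: no b row matches, row kept with b columns NULL.
- stu_id=6, seg=OC: no b row matches, row kept with b columns NULL.
- stu_id=1, seg=EZ: 2 matching b row(s), so 2 row(s) emitted.
- stu_id=7, seg=OC: no b row matches, row kept with b columns NULL.
Total: 2 matched + 6 padded = 8 rows.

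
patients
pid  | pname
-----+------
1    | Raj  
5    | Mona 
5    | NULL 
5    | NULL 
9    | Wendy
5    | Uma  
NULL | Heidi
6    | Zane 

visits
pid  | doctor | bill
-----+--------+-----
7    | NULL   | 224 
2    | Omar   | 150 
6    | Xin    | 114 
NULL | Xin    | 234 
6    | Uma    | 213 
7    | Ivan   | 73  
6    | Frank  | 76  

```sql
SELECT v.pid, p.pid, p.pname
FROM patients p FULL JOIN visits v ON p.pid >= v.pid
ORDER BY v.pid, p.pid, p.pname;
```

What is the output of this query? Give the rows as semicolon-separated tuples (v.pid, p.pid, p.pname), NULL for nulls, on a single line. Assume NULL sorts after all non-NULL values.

(2, 5, Mona); (2, 5, Uma); (2, 5, NULL); (2, 5, NULL); (2, 6, Zane); (2, 9, Wendy); (6, 6, Zane); (6, 6, Zane); (6, 6, Zane); (6, 9, Wendy); (6, 9, Wendy); (6, 9, Wendy); (7, 9, Wendy); (7, 9, Wendy); (NULL, 1, Raj); (NULL, NULL, Heidi); (NULL, NULL, NULL)

FULL OUTER JOIN keeps every row from both sides; unmatched rows get NULL for the other side's columns.
Matching on p.pid >= v.pid. A NULL in a compared column never satisfies the condition.
- p (pid=1) has no partner → padded with NULL.
- p (pid=5) pairs with 1 row(s) of v.
- p (pid=5) pairs with 1 row(s) of v.
- p (pid=5) pairs with 1 row(s) of v.
- p (pid=9) pairs with 6 row(s) of v.
- p (pid=5) pairs with 1 row(s) of v.
- p (pid=NULL) has no partner → padded with NULL.
- p (pid=6) pairs with 4 row(s) of v.
- 1 row(s) from v found no p partner → padded with NULL.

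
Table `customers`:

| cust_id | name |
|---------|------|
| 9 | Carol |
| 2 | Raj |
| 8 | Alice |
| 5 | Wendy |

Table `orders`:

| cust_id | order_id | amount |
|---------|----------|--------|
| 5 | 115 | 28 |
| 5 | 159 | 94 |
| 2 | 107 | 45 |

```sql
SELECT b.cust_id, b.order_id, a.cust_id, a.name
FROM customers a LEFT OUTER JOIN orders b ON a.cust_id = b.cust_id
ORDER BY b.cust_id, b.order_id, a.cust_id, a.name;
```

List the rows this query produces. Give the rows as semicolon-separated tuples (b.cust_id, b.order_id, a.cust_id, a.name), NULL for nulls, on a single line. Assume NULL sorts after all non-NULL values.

(2, 107, 2, Raj); (5, 115, 5, Wendy); (5, 159, 5, Wendy); (NULL, NULL, 8, Alice); (NULL, NULL, 9, Carol)

LEFT JOIN keeps every row from `customers`; unmatched rows get NULL for `orders`'s columns.
Matching on a.cust_id = b.cust_id.
- a[0] cust_id=9 → no match; kept with NULLs on the b side.
- a[1] cust_id=2 → 1 match(es) in b → 1 row(s).
- a[2] cust_id=8 → no match; kept with NULLs on the b side.
- a[3] cust_id=5 → 2 match(es) in b → 2 row(s).
After projecting and ordering:
b.cust_id | b.order_id | a.cust_id | a.name
2 | 107 | 2 | Raj
5 | 115 | 5 | Wendy
5 | 159 | 5 | Wendy
NULL | NULL | 8 | Alice
NULL | NULL | 9 | Carol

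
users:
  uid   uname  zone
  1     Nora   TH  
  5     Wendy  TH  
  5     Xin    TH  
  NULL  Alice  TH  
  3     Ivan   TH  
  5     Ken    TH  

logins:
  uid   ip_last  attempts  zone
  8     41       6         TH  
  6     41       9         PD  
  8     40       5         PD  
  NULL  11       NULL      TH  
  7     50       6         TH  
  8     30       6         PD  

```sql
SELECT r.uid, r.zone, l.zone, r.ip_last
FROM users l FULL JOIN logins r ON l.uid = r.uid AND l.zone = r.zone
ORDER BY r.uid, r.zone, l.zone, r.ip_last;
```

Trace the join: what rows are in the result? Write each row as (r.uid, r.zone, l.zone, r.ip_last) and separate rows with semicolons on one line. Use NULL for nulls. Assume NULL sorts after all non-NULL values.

(6, PD, NULL, 41); (7, TH, NULL, 50); (8, PD, NULL, 30); (8, PD, NULL, 40); (8, TH, NULL, 41); (NULL, TH, NULL, 11); (NULL, NULL, TH, NULL); (NULL, NULL, TH, NULL); (NULL, NULL, TH, NULL); (NULL, NULL, TH, NULL); (NULL, NULL, TH, NULL); (NULL, NULL, TH, NULL)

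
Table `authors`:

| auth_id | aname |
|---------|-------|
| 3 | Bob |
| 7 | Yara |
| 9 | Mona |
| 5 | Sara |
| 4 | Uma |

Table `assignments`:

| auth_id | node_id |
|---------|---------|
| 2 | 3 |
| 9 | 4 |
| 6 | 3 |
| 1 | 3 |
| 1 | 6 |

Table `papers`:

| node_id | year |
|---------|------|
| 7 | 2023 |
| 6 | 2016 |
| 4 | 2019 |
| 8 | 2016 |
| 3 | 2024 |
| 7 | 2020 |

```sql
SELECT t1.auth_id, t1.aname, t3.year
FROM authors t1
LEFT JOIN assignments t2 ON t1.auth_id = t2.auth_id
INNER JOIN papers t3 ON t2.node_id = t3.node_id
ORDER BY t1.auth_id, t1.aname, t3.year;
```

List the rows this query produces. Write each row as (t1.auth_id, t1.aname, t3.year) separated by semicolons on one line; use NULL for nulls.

(9, Mona, 2019)

Joins associate left-to-right: authors LEFT JOIN assignments on auth_id gives 5 intermediate row(s).
Then INNER JOIN `papers t3` on node_id: keep only rows whose t2.node_id appears in t3.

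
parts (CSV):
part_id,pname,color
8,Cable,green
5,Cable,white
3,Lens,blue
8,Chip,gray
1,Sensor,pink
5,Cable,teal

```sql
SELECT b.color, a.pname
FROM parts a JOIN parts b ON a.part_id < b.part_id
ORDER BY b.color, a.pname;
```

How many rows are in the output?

13

INNER JOIN keeps only pairs where the ON condition holds.
Matching on a.part_id < b.part_id.
- a[0] part_id=8 → no match; dropped.
- a[1] part_id=5 → 2 match(es) in b → 2 row(s).
- a[2] part_id=3 → 4 match(es) in b → 4 row(s).
- a[3] part_id=8 → no match; dropped.
- a[4] part_id=1 → 5 match(es) in b → 5 row(s).
- a[5] part_id=5 → 2 match(es) in b → 2 row(s).
Total: 13 rows.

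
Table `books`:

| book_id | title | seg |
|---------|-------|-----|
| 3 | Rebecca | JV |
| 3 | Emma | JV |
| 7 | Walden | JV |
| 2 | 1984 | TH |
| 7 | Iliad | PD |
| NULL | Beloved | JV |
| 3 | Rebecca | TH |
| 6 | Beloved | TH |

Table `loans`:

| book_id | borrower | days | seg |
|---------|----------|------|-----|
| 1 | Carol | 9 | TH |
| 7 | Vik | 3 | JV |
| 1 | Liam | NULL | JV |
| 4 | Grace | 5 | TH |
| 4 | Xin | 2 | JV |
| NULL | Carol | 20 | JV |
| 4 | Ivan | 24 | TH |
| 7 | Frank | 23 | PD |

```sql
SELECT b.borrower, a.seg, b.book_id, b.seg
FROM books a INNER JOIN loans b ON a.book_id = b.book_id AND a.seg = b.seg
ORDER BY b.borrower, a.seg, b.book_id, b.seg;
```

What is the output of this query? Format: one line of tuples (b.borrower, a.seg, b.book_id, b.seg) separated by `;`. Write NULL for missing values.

INNER JOIN keeps only pairs where the ON condition holds.
Matching on a.book_id = b.book_id AND a.seg = b.seg. A NULL in a compared column never satisfies the condition.
- a (book_id=3, seg=JV) has no partner → excluded.
- a (book_id=3, seg=JV) has no partner → excluded.
- a (book_id=7, seg=JV) pairs with 1 row(s) of b.
- a (book_id=2, seg=TH) has no partner → excluded.
- a (book_id=7, seg=PD) pairs with 1 row(s) of b.
- a (book_id=NULL, seg=JV) has no partner → excluded.
- a (book_id=3, seg=TH) has no partner → excluded.
- a (book_id=6, seg=TH) has no partner → excluded.
After projecting and ordering:
b.borrower | a.seg | b.book_id | b.seg
Frank | PD | 7 | PD
Vik | JV | 7 | JV

(Frank, PD, 7, PD); (Vik, JV, 7, JV)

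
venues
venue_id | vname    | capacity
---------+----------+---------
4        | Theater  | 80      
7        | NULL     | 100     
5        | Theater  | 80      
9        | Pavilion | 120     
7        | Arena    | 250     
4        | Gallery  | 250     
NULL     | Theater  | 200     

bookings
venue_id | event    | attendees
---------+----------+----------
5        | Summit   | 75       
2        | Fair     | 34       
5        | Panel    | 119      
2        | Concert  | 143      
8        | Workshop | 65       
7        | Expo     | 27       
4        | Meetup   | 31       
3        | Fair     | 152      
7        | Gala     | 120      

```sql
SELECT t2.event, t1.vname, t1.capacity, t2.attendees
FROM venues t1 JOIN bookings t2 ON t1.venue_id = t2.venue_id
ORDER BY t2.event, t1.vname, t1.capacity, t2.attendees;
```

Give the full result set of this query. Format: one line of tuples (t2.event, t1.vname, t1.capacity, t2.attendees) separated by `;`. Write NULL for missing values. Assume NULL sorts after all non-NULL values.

INNER JOIN keeps only pairs where the ON condition holds.
Matching on t1.venue_id = t2.venue_id. A NULL in a compared column never satisfies the condition.
Matched pairs: 8.

(Expo, Arena, 250, 27); (Expo, NULL, 100, 27); (Gala, Arena, 250, 120); (Gala, NULL, 100, 120); (Meetup, Gallery, 250, 31); (Meetup, Theater, 80, 31); (Panel, Theater, 80, 119); (Summit, Theater, 80, 75)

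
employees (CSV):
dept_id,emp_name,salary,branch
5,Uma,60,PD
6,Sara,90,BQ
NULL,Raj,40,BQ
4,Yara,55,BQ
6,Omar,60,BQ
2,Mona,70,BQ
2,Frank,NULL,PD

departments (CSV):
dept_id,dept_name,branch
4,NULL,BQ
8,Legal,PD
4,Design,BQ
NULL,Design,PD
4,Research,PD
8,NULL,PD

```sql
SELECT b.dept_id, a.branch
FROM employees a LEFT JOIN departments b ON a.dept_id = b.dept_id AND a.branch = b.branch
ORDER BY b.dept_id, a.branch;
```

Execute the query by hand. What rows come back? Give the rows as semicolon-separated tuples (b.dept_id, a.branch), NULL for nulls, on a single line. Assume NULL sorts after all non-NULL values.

(4, BQ); (4, BQ); (NULL, BQ); (NULL, BQ); (NULL, BQ); (NULL, BQ); (NULL, PD); (NULL, PD)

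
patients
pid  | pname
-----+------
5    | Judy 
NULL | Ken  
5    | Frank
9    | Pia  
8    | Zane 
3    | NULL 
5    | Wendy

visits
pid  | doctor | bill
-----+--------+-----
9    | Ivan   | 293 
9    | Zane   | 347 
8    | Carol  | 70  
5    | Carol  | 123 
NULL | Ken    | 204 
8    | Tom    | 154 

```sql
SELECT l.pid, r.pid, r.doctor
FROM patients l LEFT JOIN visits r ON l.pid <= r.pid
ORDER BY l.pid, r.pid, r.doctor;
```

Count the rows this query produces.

27

LEFT JOIN keeps every row from `patients`; unmatched rows get NULL for `visits`'s columns.
Matching on l.pid <= r.pid. A NULL in a compared column never satisfies the condition.
Matched pairs: 26; unmatched l rows kept: 1.
Total: 26 matched + 1 padded = 27 rows.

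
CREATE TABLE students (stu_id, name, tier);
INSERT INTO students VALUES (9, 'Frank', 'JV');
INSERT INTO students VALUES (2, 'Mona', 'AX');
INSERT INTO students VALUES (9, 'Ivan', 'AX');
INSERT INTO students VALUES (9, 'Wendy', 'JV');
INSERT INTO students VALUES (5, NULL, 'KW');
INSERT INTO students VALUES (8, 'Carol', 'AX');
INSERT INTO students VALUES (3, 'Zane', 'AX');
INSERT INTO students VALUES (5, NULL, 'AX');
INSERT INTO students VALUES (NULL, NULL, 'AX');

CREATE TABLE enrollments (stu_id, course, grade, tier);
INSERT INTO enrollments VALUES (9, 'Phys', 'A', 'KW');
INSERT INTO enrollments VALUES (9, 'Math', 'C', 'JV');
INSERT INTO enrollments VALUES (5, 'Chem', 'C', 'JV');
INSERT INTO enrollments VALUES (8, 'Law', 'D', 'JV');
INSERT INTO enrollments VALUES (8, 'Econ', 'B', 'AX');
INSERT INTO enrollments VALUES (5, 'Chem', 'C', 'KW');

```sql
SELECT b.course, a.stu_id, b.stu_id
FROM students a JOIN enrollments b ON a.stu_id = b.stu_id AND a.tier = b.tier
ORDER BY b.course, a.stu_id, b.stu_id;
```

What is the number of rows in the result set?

4

INNER JOIN keeps only pairs where the ON condition holds.
Matching on a.stu_id = b.stu_id AND a.tier = b.tier. A NULL in a compared column never satisfies the condition.
Matched pairs: 4.
Total: 4 rows.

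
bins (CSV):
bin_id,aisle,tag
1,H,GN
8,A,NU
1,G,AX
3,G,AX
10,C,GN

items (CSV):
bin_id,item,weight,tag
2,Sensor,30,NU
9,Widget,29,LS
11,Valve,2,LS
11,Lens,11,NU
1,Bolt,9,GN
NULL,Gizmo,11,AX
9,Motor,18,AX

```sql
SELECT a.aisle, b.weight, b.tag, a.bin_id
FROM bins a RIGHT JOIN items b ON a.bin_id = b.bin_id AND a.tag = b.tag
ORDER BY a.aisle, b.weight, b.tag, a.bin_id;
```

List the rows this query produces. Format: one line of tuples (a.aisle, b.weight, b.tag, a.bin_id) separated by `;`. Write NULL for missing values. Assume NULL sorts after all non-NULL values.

RIGHT JOIN keeps every row from `items`; unmatched rows get NULL for `bins`'s columns.
Matching on a.bin_id = b.bin_id AND a.tag = b.tag. A NULL in a compared column never satisfies the condition.
Matched pairs: 1; unmatched b rows kept: 6.

(H, 9, GN, 1); (NULL, 2, LS, NULL); (NULL, 11, AX, NULL); (NULL, 11, NU, NULL); (NULL, 18, AX, NULL); (NULL, 29, LS, NULL); (NULL, 30, NU, NULL)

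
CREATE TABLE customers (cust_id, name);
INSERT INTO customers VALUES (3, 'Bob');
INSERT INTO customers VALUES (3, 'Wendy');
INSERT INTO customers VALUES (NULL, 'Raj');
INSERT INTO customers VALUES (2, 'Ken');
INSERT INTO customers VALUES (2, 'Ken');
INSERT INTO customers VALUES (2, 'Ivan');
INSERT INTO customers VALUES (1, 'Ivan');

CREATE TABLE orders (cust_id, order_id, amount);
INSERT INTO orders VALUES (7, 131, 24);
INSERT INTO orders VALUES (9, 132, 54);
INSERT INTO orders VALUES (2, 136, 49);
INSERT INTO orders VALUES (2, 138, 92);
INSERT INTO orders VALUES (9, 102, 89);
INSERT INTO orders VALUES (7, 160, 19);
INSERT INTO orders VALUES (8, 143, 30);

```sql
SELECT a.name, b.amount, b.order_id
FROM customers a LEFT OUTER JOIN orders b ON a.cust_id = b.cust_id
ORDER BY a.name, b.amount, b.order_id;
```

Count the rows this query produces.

LEFT JOIN keeps every row from `customers`; unmatched rows get NULL for `orders`'s columns.
Matching on a.cust_id = b.cust_id. A NULL in a compared column never satisfies the condition.
- a row (cust_id=3): no match → kept, b columns NULL.
- a row (cust_id=3): no match → kept, b columns NULL.
- a row (cust_id=NULL): no match → kept, b columns NULL.
- a row (cust_id=2): matches 2 b row(s) → 2 output row(s).
- a row (cust_id=2): matches 2 b row(s) → 2 output row(s).
- a row (cust_id=2): matches 2 b row(s) → 2 output row(s).
- a row (cust_id=1): no match → kept, b columns NULL.
Total: 6 matched + 4 padded = 10 rows.

10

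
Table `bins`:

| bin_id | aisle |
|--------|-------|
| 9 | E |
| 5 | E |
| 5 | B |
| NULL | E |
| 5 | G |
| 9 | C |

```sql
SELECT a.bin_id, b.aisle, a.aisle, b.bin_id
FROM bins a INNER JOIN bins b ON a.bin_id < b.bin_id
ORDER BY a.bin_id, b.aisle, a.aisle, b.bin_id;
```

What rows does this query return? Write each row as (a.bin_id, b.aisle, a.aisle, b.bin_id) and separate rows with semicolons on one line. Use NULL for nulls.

(5, C, B, 9); (5, C, E, 9); (5, C, G, 9); (5, E, B, 9); (5, E, E, 9); (5, E, G, 9)

INNER JOIN keeps only pairs where the ON condition holds.
Matching on a.bin_id < b.bin_id. A NULL in a compared column never satisfies the condition.
- a (bin_id=9) has no partner → excluded.
- a (bin_id=5) pairs with 2 row(s) of b.
- a (bin_id=5) pairs with 2 row(s) of b.
- a (bin_id=NULL) has no partner → excluded.
- a (bin_id=5) pairs with 2 row(s) of b.
- a (bin_id=9) has no partner → excluded.
After projecting and ordering:
a.bin_id | b.aisle | a.aisle | b.bin_id
5 | C | B | 9
5 | C | E | 9
5 | C | G | 9
5 | E | B | 9
5 | E | E | 9
5 | E | G | 9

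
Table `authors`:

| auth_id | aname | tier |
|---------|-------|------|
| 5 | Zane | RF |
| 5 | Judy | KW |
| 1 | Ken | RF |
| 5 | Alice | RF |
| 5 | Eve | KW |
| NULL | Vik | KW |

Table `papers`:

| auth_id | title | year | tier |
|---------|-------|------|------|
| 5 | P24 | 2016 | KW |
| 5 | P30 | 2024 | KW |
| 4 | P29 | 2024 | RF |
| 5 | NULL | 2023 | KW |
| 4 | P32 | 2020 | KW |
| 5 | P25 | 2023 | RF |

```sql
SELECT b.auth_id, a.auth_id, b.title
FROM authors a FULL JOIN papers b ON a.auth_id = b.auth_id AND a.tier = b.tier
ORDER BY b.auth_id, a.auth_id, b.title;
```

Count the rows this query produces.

FULL OUTER JOIN keeps every row from both sides; unmatched rows get NULL for the other side's columns.
Matching on a.auth_id = b.auth_id AND a.tier = b.tier. A NULL in a compared column never satisfies the condition.
- a row (auth_id=5, tier=RF): matches 1 b row(s) → 1 output row(s).
- a row (auth_id=5, tier=KW): matches 3 b row(s) → 3 output row(s).
- a row (auth_id=1, tier=RF): no match → kept, b columns NULL.
- a row (auth_id=5, tier=RF): matches 1 b row(s) → 1 output row(s).
- a row (auth_id=5, tier=KW): matches 3 b row(s) → 3 output row(s).
- a row (auth_id=NULL, tier=KW): no match → kept, b columns NULL.
- plus 2 unmatched b row(s), each kept with NULL a columns.
Total: 8 matched + 4 padded = 12 rows.

12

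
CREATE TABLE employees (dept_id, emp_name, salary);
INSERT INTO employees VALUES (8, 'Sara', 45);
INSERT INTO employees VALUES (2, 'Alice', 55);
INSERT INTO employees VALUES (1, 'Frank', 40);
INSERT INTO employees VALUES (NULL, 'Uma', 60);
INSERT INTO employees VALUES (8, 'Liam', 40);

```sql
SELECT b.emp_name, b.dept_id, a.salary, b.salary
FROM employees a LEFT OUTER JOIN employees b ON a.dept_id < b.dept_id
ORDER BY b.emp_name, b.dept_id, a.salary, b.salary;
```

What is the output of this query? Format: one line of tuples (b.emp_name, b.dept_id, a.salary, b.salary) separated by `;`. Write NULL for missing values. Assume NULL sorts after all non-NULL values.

LEFT JOIN keeps every row from `employees a`; unmatched rows get NULL for `employees b`'s columns.
Matching on a.dept_id < b.dept_id. A NULL in a compared column never satisfies the condition.
- a[0] dept_id=8 → no match; kept with NULLs on the b side.
- a[1] dept_id=2 → 2 match(es) in b → 2 row(s).
- a[2] dept_id=1 → 3 match(es) in b → 3 row(s).
- a[3] dept_id=NULL → no match; kept with NULLs on the b side.
- a[4] dept_id=8 → no match; kept with NULLs on the b side.
After projecting and ordering:
b.emp_name | b.dept_id | a.salary | b.salary
Alice | 2 | 40 | 55
Liam | 8 | 40 | 40
Liam | 8 | 55 | 40
Sara | 8 | 40 | 45
Sara | 8 | 55 | 45
NULL | NULL | 40 | NULL
NULL | NULL | 45 | NULL
NULL | NULL | 60 | NULL

(Alice, 2, 40, 55); (Liam, 8, 40, 40); (Liam, 8, 55, 40); (Sara, 8, 40, 45); (Sara, 8, 55, 45); (NULL, NULL, 40, NULL); (NULL, NULL, 45, NULL); (NULL, NULL, 60, NULL)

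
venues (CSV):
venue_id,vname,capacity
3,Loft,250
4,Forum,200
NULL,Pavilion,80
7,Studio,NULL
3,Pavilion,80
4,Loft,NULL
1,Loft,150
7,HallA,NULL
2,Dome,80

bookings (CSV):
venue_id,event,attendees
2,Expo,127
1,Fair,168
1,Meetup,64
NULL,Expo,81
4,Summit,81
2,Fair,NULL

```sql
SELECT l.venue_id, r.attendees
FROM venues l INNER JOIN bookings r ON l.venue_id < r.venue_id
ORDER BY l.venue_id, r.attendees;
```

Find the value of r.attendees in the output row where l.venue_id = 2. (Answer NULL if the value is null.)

INNER JOIN keeps only pairs where the ON condition holds.
Matching on l.venue_id < r.venue_id. A NULL in a compared column never satisfies the condition.
- l row (venue_id=3): matches 1 r row(s) → 1 output row(s).
- l row (venue_id=4): no match → dropped.
- l row (venue_id=NULL): no match → dropped.
- l row (venue_id=7): no match → dropped.
- l row (venue_id=3): matches 1 r row(s) → 1 output row(s).
- l row (venue_id=4): no match → dropped.
- l row (venue_id=1): matches 3 r row(s) → 3 output row(s).
- l row (venue_id=7): no match → dropped.
- l row (venue_id=2): matches 1 r row(s) → 1 output row(s).

81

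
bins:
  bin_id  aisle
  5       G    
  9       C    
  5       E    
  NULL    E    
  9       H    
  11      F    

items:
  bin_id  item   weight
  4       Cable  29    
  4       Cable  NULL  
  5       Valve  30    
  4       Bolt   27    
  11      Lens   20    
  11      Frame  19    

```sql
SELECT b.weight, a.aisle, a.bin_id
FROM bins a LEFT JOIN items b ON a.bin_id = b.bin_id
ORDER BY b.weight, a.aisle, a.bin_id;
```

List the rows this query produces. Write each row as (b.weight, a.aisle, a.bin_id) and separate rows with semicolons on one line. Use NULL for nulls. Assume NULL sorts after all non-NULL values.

LEFT JOIN keeps every row from `bins`; unmatched rows get NULL for `items`'s columns.
Matching on a.bin_id = b.bin_id. A NULL in a compared column never satisfies the condition.
- a[0] bin_id=5 → 1 match(es) in b → 1 row(s).
- a[1] bin_id=9 → no match; kept with NULLs on the b side.
- a[2] bin_id=5 → 1 match(es) in b → 1 row(s).
- a[3] bin_id=NULL → no match; kept with NULLs on the b side.
- a[4] bin_id=9 → no match; kept with NULLs on the b side.
- a[5] bin_id=11 → 2 match(es) in b → 2 row(s).
After projecting and ordering:
b.weight | a.aisle | a.bin_id
19 | F | 11
20 | F | 11
30 | E | 5
30 | G | 5
NULL | C | 9
NULL | E | NULL
NULL | H | 9

(19, F, 11); (20, F, 11); (30, E, 5); (30, G, 5); (NULL, C, 9); (NULL, E, NULL); (NULL, H, 9)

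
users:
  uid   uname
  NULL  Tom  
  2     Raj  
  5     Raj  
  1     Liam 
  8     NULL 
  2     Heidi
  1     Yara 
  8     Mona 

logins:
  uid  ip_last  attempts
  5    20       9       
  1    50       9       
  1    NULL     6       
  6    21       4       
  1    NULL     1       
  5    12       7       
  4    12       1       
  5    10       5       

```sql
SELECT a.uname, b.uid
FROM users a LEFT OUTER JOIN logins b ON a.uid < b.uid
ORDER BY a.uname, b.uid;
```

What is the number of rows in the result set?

24

LEFT JOIN keeps every row from `users`; unmatched rows get NULL for `logins`'s columns.
Matching on a.uid < b.uid. A NULL in a compared column never satisfies the condition.
Matched pairs: 21; unmatched a rows kept: 3.
Total: 21 matched + 3 padded = 24 rows.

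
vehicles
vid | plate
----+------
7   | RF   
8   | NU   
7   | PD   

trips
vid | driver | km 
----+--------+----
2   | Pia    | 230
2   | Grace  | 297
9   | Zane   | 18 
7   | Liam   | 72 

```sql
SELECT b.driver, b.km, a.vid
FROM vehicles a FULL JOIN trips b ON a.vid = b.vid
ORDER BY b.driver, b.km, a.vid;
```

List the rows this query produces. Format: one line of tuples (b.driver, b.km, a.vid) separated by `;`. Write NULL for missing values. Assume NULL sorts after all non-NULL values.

FULL OUTER JOIN keeps every row from both sides; unmatched rows get NULL for the other side's columns.
Matching on a.vid = b.vid.
Matched pairs: 2; unmatched a rows kept: 1; unmatched b rows kept: 3.

(Grace, 297, NULL); (Liam, 72, 7); (Liam, 72, 7); (Pia, 230, NULL); (Zane, 18, NULL); (NULL, NULL, 8)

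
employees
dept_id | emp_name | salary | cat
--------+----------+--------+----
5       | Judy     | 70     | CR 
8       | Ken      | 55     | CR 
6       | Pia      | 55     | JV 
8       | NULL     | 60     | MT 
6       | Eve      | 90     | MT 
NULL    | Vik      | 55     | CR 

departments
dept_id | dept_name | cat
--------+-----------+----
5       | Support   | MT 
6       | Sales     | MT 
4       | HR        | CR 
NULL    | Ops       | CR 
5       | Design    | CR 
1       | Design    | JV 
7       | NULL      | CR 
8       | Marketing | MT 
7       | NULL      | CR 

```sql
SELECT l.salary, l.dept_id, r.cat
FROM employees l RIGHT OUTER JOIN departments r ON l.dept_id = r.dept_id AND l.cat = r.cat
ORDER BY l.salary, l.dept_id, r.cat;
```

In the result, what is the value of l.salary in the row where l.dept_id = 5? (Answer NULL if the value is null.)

RIGHT JOIN keeps every row from `departments`; unmatched rows get NULL for `employees`'s columns.
Matching on l.dept_id = r.dept_id AND l.cat = r.cat. A NULL in a compared column never satisfies the condition.
- l[0] dept_id=5, cat=CR → 1 match(es) in r → 1 row(s).
- l[1] dept_id=8, cat=CR → no match.
- l[2] dept_id=6, cat=JV → no match.
- l[3] dept_id=8, cat=MT → 1 match(es) in r → 1 row(s).
- l[4] dept_id=6, cat=MT → 1 match(es) in r → 1 row(s).
- l[5] dept_id=NULL, cat=CR → no match.
- 6 r row(s) had no l match → kept, l columns NULL.

70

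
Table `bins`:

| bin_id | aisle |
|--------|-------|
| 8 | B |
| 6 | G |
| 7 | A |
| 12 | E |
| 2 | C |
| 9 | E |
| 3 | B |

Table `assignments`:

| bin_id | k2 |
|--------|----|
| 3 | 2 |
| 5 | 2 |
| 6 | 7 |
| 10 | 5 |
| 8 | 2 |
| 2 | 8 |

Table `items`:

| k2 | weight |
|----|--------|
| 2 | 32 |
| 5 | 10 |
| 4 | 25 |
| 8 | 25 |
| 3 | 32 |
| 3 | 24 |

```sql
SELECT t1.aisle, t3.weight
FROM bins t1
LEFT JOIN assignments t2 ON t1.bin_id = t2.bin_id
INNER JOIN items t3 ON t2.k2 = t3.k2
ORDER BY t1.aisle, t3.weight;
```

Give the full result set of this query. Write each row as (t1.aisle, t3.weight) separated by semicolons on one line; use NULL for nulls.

Evaluate left to right. First `bins t1 LEFT JOIN assignments t2` on bin_id: 7 row(s).
Then INNER JOIN `items t3` on k2: keep only rows whose t2.k2 appears in t3.

(B, 32); (B, 32); (C, 25)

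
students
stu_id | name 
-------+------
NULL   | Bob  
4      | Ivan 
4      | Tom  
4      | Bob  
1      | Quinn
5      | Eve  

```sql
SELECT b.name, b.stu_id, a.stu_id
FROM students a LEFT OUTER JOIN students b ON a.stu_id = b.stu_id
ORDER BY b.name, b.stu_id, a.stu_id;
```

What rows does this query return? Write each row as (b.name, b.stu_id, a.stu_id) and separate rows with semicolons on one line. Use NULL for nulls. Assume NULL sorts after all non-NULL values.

(Bob, 4, 4); (Bob, 4, 4); (Bob, 4, 4); (Eve, 5, 5); (Ivan, 4, 4); (Ivan, 4, 4); (Ivan, 4, 4); (Quinn, 1, 1); (Tom, 4, 4); (Tom, 4, 4); (Tom, 4, 4); (NULL, NULL, NULL)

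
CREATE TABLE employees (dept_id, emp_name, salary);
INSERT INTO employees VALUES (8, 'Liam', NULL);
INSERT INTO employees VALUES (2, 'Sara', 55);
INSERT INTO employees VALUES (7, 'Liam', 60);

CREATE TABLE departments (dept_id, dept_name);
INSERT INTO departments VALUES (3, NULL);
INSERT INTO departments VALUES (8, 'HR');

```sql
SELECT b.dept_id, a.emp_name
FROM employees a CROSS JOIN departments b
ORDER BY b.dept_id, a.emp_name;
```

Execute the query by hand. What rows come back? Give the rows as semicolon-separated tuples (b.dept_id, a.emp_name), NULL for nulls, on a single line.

CROSS JOIN pairs every row of `employees` with every row of `departments`: 3 × 2 = 6 rows.

(3, Liam); (3, Liam); (3, Sara); (8, Liam); (8, Liam); (8, Sara)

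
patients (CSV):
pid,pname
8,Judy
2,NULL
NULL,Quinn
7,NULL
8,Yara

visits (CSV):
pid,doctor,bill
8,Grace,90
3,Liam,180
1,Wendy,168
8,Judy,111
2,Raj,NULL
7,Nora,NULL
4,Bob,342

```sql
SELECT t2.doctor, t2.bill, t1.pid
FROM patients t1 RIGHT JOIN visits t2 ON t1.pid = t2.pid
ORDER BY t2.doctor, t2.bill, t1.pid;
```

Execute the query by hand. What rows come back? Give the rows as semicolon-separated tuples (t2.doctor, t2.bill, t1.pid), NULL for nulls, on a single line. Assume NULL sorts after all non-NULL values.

RIGHT JOIN keeps every row from `visits`; unmatched rows get NULL for `patients`'s columns.
Matching on t1.pid = t2.pid. A NULL in a compared column never satisfies the condition.
- t1 row (pid=8): matches 2 t2 row(s) → 2 output row(s).
- t1 row (pid=2): matches 1 t2 row(s) → 1 output row(s).
- t1 row (pid=NULL): no match.
- t1 row (pid=7): matches 1 t2 row(s) → 1 output row(s).
- t1 row (pid=8): matches 2 t2 row(s) → 2 output row(s).
- 3 row(s) from t2 found no t1 partner → padded with NULL.
After projecting and ordering:
t2.doctor | t2.bill | t1.pid
Bob | 342 | NULL
Grace | 90 | 8
Grace | 90 | 8
Judy | 111 | 8
Judy | 111 | 8
Liam | 180 | NULL
Nora | NULL | 7
Raj | NULL | 2
Wendy | 168 | NULL

(Bob, 342, NULL); (Grace, 90, 8); (Grace, 90, 8); (Judy, 111, 8); (Judy, 111, 8); (Liam, 180, NULL); (Nora, NULL, 7); (Raj, NULL, 2); (Wendy, 168, NULL)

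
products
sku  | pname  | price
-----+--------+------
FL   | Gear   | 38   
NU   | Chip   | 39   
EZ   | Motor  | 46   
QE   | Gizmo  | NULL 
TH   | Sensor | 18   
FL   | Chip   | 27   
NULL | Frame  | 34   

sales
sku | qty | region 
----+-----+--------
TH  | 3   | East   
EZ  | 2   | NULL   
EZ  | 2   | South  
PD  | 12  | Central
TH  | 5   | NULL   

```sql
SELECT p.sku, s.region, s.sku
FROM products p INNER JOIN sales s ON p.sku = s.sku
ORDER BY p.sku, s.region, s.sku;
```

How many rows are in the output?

4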